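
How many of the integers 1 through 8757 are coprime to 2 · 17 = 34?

4121

Apply inclusion-exclusion:
⌊8757/2⌋ + ⌊8757/17⌋ − ⌊8757/34⌋ = 4378 + 515 − 257 = 4636
8757 − 4636 = 4121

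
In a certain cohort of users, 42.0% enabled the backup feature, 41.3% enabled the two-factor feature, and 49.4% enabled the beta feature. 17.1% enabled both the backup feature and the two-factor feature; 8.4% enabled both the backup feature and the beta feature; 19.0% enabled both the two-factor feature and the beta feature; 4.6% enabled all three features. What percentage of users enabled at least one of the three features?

Using inclusion–exclusion:
P(union) = 42.0 + 41.3 + 49.4 − 17.1 − 8.4 − 19.0 + 4.6 = 92.8%

92.8%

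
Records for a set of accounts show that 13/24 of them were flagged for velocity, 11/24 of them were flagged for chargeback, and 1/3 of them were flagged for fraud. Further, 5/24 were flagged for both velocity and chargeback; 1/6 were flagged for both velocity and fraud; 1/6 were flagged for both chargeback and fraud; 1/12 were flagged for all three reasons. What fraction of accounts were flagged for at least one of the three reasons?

7/8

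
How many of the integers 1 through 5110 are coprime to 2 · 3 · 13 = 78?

1572

Inclusion–exclusion gives
⌊5110/2⌋ + ⌊5110/3⌋ + ⌊5110/13⌋ − ⌊5110/6⌋ − ⌊5110/26⌋ − ⌊5110/39⌋ + ⌊5110/78⌋ = 2555 + 1703 + 393 − 851 − 196 − 131 + 65 = 3538
5110 − 3538 = 1572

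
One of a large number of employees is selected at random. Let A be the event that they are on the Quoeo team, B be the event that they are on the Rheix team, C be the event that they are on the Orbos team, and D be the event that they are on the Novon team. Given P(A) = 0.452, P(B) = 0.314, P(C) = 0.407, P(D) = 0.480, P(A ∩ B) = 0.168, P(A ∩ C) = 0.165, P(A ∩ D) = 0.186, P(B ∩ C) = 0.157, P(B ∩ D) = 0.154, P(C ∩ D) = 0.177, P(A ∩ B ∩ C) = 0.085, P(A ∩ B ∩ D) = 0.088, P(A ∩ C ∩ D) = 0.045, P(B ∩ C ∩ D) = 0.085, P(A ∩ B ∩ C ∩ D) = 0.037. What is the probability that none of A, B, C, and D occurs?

Apply inclusion-exclusion:
P(A ∪ B ∪ C ∪ D) = 0.452 + 0.314 + 0.407 + 0.480 − 0.168 − 0.165 − 0.186 − 0.157 − 0.154 − 0.177 + 0.085 + 0.088 + 0.045 + 0.085 − 0.037 = 0.912
P(none) = 1 − 0.912 = 0.088

0.088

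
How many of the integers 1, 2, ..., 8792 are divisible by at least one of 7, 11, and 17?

2344

By inclusion–exclusion:
⌊8792/7⌋ + ⌊8792/11⌋ + ⌊8792/17⌋ − ⌊8792/77⌋ − ⌊8792/119⌋ − ⌊8792/187⌋ + ⌊8792/1309⌋ = 1256 + 799 + 517 − 114 − 73 − 47 + 6 = 2344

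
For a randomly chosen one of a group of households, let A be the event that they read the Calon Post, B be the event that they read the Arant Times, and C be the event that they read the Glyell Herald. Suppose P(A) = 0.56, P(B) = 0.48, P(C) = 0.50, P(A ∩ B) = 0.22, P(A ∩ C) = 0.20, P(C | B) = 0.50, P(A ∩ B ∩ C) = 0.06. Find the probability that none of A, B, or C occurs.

0.06

P(B ∩ C) = P(B)·P(C|B) = 0.48 × 0.50 = 0.24
Using inclusion–exclusion:
P(A ∪ B ∪ C) = 0.56 + 0.48 + 0.50 − 0.22 − 0.20 − 0.24 + 0.06 = 0.94
P(none) = 1 − 0.94 = 0.06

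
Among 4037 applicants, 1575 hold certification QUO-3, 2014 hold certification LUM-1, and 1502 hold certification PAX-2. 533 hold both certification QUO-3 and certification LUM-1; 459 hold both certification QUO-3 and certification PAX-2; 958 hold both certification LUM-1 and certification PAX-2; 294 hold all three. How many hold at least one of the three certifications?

3435

|at least one| = 1575 + 2014 + 1502 − 533 − 459 − 958 + 294 = 3435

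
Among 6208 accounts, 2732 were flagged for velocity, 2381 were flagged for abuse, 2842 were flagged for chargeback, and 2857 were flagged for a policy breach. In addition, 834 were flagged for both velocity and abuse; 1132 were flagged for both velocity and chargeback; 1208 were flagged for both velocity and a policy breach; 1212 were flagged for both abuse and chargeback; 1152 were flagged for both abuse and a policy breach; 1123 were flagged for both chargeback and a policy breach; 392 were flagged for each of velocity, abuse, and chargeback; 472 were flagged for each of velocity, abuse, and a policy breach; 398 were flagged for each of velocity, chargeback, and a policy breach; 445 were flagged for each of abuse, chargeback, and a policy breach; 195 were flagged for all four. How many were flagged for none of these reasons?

545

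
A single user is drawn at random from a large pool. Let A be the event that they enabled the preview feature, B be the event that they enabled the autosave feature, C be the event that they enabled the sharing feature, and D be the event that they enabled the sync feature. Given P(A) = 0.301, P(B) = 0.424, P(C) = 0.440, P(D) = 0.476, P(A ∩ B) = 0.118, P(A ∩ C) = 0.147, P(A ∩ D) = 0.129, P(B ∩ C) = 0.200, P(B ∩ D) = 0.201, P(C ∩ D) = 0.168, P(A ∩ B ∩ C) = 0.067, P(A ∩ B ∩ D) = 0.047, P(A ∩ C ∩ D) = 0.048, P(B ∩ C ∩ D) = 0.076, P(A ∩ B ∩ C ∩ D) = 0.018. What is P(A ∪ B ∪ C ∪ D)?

0.898

Apply inclusion-exclusion:
P(A ∪ B ∪ C ∪ D) = 0.301 + 0.424 + 0.440 + 0.476 − 0.118 − 0.147 − 0.129 − 0.200 − 0.201 − 0.168 + 0.067 + 0.047 + 0.048 + 0.076 − 0.018 = 0.898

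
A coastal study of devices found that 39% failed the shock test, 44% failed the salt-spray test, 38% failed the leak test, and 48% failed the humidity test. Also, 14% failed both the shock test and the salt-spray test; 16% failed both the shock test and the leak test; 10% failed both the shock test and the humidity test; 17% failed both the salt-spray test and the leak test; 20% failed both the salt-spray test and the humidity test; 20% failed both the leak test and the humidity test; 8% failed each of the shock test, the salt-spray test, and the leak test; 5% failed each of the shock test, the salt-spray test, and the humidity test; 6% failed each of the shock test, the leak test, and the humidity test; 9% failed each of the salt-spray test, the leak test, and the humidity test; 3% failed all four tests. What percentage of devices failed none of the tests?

Apply inclusion-exclusion:
P(≥1) = 39 + 44 + 38 + 48 − 14 − 16 − 10 − 17 − 20 − 20 + 8 + 5 + 6 + 9 − 3 = 97%
P(none) = 100% − 97% = 3%

3%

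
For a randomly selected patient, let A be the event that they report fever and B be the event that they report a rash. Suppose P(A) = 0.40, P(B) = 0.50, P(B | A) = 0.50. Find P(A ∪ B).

P(A ∩ B) = P(A)·P(B|A) = 0.40 × 0.50 = 0.20
Inclusion–exclusion gives
P(A ∪ B) = 0.40 + 0.50 − 0.20 = 0.70

0.70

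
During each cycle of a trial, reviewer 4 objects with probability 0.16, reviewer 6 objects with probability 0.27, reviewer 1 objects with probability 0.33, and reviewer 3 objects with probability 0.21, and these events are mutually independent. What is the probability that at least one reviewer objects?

Independence gives P(none) = ∏(1 − pᵢ).
P(none) = (1 − 0.16) × (1 − 0.27) × (1 − 0.33) × (1 − 0.21) = 0.84 × 0.73 × 0.67 × 0.79 = 0.32456676
P(at least one) = 1 − 0.32456676 = 0.67543324

0.67543324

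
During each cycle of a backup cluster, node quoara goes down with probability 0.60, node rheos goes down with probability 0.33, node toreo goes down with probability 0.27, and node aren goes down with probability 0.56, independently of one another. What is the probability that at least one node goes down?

0.9139184

P(none) = (1 − 0.60) × (1 − 0.33) × (1 − 0.27) × (1 − 0.56) = 0.40 × 0.67 × 0.73 × 0.44 = 0.0860816
P(at least one) = 1 − 0.0860816 = 0.9139184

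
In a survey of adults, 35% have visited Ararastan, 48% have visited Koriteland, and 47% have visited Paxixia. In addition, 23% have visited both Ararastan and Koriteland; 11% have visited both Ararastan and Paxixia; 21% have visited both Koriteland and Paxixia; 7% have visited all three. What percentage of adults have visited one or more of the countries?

P(≥1) = 35 + 48 + 47 − 23 − 11 − 21 + 7 = 82%

82%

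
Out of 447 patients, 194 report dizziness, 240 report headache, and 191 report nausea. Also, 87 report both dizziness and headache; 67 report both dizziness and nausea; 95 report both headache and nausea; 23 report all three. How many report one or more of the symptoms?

399

By inclusion–exclusion:
|union| = 194 + 240 + 191 − 87 − 67 − 95 + 23 = 399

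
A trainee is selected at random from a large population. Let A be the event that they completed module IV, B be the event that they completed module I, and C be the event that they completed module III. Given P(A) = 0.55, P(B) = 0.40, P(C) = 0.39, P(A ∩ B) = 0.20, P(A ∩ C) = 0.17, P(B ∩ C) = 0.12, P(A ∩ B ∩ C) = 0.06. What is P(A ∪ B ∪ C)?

Inclusion–exclusion gives
P(A ∪ B ∪ C) = 0.55 + 0.40 + 0.39 − 0.20 − 0.17 − 0.12 + 0.06 = 0.91

0.91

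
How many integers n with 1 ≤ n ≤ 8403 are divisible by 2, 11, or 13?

4877

By inclusion–exclusion:
⌊8403/2⌋ + ⌊8403/11⌋ + ⌊8403/13⌋ − ⌊8403/22⌋ − ⌊8403/26⌋ − ⌊8403/143⌋ + ⌊8403/286⌋ = 4201 + 763 + 646 − 381 − 323 − 58 + 29 = 4877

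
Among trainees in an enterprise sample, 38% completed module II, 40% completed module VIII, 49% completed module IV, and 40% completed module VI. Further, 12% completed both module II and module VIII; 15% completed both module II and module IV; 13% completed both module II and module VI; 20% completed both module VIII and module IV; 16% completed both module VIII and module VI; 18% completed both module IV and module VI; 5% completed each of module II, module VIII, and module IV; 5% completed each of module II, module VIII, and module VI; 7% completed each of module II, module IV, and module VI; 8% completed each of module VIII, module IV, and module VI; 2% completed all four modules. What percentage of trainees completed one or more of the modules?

By inclusion–exclusion:
P(at least one) = 38 + 40 + 49 + 40 − 12 − 15 − 13 − 20 − 16 − 18 + 5 + 5 + 7 + 8 − 2 = 96%

96%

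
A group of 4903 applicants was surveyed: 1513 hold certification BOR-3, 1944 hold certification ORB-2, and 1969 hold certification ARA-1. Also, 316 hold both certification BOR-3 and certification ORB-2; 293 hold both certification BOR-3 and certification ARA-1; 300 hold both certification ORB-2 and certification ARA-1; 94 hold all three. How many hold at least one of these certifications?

4611

By inclusion-exclusion,
|at least one| = 1513 + 1944 + 1969 − 316 − 293 − 300 + 94 = 4611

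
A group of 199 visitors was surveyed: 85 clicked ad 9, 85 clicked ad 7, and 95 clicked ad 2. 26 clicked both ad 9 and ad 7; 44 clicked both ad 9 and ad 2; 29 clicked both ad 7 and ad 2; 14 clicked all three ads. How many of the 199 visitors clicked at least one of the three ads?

180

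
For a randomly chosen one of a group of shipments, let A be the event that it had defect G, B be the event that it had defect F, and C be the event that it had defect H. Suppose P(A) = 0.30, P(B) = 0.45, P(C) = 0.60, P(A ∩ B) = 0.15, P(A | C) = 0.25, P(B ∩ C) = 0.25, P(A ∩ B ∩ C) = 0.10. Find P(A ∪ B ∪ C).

P(A ∩ C) = P(C)·P(A|C) = 0.60 × 0.25 = 0.15
Using inclusion–exclusion:
P(A ∪ B ∪ C) = 0.30 + 0.45 + 0.60 − 0.15 − 0.15 − 0.25 + 0.10 = 0.90

0.90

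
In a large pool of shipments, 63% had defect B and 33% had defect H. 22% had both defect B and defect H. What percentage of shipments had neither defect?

26%

P(at least one) = 63 + 33 − 22 = 74%
P(none) = 100% − 74% = 26%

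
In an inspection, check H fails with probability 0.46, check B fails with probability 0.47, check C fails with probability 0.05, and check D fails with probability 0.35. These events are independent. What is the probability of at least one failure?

0.8232715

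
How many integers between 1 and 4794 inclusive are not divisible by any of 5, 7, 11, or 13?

2760

⌊4794/5⌋ + ⌊4794/7⌋ + ⌊4794/11⌋ + ⌊4794/13⌋ − ⌊4794/35⌋ − ⌊4794/55⌋ − ⌊4794/65⌋ − ⌊4794/77⌋ − ⌊4794/91⌋ − ⌊4794/143⌋ + ⌊4794/385⌋ + ⌊4794/455⌋ + ⌊4794/715⌋ + ⌊4794/1001⌋ − ⌊4794/5005⌋ = 958 + 684 + 435 + 368 − 136 − 87 − 73 − 62 − 52 − 33 + 12 + 10 + 6 + 4 − 0 = 2034
4794 − 2034 = 2760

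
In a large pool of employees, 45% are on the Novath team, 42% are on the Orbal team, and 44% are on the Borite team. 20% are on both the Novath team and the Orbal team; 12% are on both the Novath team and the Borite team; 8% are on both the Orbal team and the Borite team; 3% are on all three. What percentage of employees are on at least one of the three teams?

94%

Apply inclusion-exclusion:
P(union) = 45 + 42 + 44 − 20 − 12 − 8 + 3 = 94%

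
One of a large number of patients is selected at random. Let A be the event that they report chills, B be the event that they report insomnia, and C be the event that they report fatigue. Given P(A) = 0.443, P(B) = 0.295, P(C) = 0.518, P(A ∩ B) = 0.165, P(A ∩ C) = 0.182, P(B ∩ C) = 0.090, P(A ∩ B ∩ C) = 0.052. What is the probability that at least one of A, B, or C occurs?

Apply inclusion-exclusion:
P(A ∪ B ∪ C) = 0.443 + 0.295 + 0.518 − 0.165 − 0.182 − 0.090 + 0.052 = 0.871

0.871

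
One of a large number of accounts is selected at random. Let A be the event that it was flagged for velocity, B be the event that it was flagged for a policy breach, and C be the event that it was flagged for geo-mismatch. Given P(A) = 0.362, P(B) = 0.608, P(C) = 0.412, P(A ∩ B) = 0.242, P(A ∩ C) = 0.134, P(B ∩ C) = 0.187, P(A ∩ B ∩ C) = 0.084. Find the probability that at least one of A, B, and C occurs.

0.903

Using inclusion–exclusion:
P(A ∪ B ∪ C) = 0.362 + 0.608 + 0.412 − 0.242 − 0.134 − 0.187 + 0.084 = 0.903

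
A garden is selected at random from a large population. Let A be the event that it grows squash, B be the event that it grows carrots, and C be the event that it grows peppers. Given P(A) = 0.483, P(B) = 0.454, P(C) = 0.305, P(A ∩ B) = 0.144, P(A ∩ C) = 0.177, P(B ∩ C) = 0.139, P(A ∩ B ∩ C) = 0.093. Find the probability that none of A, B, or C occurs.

0.125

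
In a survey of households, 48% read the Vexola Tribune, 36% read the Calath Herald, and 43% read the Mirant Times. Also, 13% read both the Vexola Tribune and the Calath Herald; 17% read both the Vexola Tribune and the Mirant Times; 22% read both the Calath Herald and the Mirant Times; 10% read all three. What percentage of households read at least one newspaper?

By inclusion–exclusion:
P(at least one) = 48 + 36 + 43 − 13 − 17 − 22 + 10 = 85%

85%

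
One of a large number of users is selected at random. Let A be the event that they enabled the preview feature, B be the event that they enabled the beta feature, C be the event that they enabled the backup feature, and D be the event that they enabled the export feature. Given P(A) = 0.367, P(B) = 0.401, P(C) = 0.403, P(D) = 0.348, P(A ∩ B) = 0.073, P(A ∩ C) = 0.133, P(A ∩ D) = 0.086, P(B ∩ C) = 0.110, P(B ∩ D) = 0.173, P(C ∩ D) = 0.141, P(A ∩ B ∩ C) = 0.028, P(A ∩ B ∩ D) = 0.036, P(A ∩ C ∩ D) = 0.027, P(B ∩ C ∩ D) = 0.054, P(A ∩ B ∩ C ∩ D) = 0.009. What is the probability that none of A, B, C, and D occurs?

0.061

Inclusion–exclusion gives
P(A ∪ B ∪ C ∪ D) = 0.367 + 0.401 + 0.403 + 0.348 − 0.073 − 0.133 − 0.086 − 0.110 − 0.173 − 0.141 + 0.028 + 0.036 + 0.027 + 0.054 − 0.009 = 0.939
P(none) = 1 − 0.939 = 0.061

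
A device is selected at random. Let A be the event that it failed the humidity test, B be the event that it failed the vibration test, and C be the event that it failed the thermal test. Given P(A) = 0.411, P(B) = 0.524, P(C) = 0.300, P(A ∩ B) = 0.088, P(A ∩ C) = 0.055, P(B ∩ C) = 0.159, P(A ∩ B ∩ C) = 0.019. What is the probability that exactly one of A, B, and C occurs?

P(exactly one) = 0.411 + 0.524 + 0.300 − 2·0.088 − 2·0.055 − 2·0.159 + 3·0.019 = 0.688

0.688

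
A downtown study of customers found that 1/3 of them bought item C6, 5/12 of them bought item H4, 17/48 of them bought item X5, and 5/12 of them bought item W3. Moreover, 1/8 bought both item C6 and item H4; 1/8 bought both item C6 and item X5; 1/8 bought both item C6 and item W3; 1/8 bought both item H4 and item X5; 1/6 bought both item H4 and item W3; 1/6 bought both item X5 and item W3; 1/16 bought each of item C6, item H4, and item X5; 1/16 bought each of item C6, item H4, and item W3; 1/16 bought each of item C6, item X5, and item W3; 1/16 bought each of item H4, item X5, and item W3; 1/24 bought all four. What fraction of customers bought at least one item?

Using inclusion–exclusion:
P(at least one) = 1/3 + 5/12 + 17/48 + 5/12 − 1/8 − 1/8 − 1/8 − 1/8 − 1/6 − 1/6 + 1/16 + 1/16 + 1/16 + 1/16 − 1/24 = 43/48

43/48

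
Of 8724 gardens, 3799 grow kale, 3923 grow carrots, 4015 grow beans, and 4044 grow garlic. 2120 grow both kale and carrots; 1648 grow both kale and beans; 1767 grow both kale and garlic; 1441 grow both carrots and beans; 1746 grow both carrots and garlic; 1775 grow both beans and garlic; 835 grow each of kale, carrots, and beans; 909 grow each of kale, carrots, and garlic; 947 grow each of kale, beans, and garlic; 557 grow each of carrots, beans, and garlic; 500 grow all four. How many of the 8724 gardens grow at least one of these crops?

Apply inclusion-exclusion:
N(≥1) = 3799 + 3923 + 4015 + 4044 − 2120 − 1648 − 1767 − 1441 − 1746 − 1775 + 835 + 909 + 947 + 557 − 500 = 8032

8032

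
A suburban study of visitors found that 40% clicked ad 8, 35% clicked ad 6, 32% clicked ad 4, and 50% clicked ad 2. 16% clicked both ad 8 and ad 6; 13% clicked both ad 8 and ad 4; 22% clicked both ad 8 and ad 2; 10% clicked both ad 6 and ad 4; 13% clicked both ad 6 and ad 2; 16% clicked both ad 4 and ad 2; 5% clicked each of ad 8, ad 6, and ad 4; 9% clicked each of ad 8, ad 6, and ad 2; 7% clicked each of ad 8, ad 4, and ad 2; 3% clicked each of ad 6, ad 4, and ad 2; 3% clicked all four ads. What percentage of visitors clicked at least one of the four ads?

88%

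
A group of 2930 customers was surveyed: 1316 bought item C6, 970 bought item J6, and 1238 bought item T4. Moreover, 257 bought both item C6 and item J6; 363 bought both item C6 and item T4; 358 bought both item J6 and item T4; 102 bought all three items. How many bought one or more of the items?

By inclusion–exclusion:
|union| = 1316 + 970 + 1238 − 257 − 363 − 358 + 102 = 2648

2648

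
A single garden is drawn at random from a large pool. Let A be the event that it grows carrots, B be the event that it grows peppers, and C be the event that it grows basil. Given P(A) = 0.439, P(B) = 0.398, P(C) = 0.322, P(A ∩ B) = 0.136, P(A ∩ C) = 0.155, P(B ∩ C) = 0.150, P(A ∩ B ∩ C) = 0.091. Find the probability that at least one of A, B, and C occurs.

0.809

Using inclusion–exclusion:
P(A ∪ B ∪ C) = 0.439 + 0.398 + 0.322 − 0.136 − 0.155 − 0.150 + 0.091 = 0.809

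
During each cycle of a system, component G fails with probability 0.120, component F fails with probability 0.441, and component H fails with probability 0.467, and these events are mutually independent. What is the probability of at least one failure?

P(none) = (1 − 0.120) × (1 − 0.441) × (1 − 0.467) = 0.880 × 0.559 × 0.533 = 0.26219336
P(at least one) = 1 − 0.26219336 = 0.73780664

0.73780664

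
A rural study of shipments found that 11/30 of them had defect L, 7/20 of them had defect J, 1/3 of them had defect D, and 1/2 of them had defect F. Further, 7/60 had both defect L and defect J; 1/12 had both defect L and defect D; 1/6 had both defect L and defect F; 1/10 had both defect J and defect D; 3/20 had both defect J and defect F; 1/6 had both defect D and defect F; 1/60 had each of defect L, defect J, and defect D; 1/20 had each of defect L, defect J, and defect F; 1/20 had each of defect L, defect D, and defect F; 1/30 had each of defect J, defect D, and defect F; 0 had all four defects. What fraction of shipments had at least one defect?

By inclusion–exclusion:
P(union) = 11/30 + 7/20 + 1/3 + 1/2 − 7/60 − 1/12 − 1/6 − 1/10 − 3/20 − 1/6 + 1/60 + 1/20 + 1/20 + 1/30 − 0 = 11/12

11/12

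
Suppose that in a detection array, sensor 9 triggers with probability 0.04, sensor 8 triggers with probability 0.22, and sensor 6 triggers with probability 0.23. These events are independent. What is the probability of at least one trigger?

Independence gives P(none) = ∏(1 − pᵢ).
P(none) = (1 − 0.04) × (1 − 0.22) × (1 − 0.23) = 0.96 × 0.78 × 0.77 = 0.576576
P(at least one) = 1 − 0.576576 = 0.423424

0.423424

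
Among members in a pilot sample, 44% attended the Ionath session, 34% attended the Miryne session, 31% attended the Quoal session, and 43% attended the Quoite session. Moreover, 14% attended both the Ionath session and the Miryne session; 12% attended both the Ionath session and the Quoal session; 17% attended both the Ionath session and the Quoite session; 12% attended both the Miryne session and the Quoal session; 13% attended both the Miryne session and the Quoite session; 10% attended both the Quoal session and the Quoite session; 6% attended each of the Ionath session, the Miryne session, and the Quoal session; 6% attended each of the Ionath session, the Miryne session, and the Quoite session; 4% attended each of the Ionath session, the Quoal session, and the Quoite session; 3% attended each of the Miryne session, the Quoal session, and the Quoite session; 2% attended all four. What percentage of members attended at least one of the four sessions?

91%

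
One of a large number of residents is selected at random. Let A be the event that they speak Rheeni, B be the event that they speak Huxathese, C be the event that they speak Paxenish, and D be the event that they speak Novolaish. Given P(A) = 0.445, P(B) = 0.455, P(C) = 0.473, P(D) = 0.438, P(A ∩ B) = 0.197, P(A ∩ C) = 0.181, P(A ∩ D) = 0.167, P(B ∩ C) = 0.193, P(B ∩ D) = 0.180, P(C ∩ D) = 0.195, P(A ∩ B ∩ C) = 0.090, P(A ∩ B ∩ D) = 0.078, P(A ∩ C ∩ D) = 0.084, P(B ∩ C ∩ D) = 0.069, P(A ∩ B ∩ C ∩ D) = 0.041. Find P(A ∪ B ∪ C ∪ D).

0.978

By inclusion–exclusion:
P(A ∪ B ∪ C ∪ D) = 0.445 + 0.455 + 0.473 + 0.438 − 0.197 − 0.181 − 0.167 − 0.193 − 0.180 − 0.195 + 0.090 + 0.078 + 0.084 + 0.069 − 0.041 = 0.978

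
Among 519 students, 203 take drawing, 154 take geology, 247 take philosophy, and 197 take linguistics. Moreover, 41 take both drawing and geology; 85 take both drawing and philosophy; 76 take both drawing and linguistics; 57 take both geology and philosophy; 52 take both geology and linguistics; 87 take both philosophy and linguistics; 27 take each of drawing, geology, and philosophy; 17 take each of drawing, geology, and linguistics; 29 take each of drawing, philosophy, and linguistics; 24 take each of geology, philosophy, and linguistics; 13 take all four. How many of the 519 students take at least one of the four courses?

487

Using inclusion–exclusion:
|union| = 203 + 154 + 247 + 197 − 41 − 85 − 76 − 57 − 52 − 87 + 27 + 17 + 29 + 24 − 13 = 487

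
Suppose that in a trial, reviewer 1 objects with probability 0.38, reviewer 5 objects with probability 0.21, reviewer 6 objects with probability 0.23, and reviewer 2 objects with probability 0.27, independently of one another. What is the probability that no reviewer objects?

P(none) = (1 − 0.38) × (1 − 0.21) × (1 − 0.23) × (1 − 0.27) = 0.62 × 0.79 × 0.77 × 0.73 = 0.27531658

0.27531658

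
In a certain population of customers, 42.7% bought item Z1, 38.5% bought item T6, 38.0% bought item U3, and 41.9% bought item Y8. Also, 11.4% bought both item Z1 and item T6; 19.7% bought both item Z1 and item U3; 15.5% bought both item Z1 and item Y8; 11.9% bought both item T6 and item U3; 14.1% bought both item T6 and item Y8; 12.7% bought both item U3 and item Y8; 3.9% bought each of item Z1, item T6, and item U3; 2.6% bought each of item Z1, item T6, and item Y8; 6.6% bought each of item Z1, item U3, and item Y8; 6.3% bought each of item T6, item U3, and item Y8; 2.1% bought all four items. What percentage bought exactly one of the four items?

40.3%

Using the inclusion–exclusion count for exactly one event:
P(exactly one) = 42.7 + 38.5 + 38.0 + 41.9 − 2·11.4 − 2·19.7 − 2·15.5 − 2·11.9 − 2·14.1 − 2·12.7 + 3·3.9 + 3·2.6 + 3·6.6 + 3·6.3 − 4·2.1 = 40.3%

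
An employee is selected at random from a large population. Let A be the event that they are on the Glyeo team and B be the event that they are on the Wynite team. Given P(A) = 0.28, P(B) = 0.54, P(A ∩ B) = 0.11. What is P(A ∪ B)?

Apply inclusion-exclusion:
P(A ∪ B) = 0.28 + 0.54 − 0.11 = 0.71

0.71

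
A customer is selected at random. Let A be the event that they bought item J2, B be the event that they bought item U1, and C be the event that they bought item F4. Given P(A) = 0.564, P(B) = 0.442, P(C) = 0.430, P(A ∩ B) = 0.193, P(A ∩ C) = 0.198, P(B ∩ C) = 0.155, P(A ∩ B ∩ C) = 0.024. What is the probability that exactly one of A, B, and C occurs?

Using the inclusion–exclusion count for exactly one event:
P(exactly one) = 0.564 + 0.442 + 0.430 − 2·0.193 − 2·0.198 − 2·0.155 + 3·0.024 = 0.416

0.416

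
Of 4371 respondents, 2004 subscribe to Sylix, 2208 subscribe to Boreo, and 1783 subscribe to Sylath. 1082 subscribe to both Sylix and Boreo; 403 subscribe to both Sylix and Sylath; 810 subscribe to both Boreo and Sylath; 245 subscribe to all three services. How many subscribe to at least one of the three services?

3945

By inclusion-exclusion,
|union| = 2004 + 2208 + 1783 − 1082 − 403 − 810 + 245 = 3945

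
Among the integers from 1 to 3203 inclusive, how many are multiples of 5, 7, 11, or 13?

1360

640 + 457 + 291 + 246 − 91 − 58 − 49 − 41 − 35 − 22 + 8 + 7 + 4 + 3 − 0 = 1360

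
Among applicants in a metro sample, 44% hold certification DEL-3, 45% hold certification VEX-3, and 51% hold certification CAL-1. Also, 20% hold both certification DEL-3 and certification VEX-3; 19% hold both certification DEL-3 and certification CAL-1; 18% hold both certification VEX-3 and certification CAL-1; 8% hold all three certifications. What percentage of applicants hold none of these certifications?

P(union) = 44 + 45 + 51 − 20 − 19 − 18 + 8 = 91%
P(none) = 100% − 91% = 9%

9%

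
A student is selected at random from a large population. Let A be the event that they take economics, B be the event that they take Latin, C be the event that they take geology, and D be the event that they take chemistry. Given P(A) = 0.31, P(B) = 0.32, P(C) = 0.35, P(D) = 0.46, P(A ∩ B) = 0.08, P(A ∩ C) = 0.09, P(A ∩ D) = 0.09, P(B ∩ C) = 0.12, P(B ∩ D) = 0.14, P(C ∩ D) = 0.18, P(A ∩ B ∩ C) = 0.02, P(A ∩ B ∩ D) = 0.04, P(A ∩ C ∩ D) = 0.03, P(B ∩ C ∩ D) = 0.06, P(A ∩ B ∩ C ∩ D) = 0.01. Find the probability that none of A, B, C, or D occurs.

Using inclusion–exclusion:
P(A ∪ B ∪ C ∪ D) = 0.31 + 0.32 + 0.35 + 0.46 − 0.08 − 0.09 − 0.09 − 0.12 − 0.14 − 0.18 + 0.02 + 0.04 + 0.03 + 0.06 − 0.01 = 0.88
P(none) = 1 − 0.88 = 0.12

0.12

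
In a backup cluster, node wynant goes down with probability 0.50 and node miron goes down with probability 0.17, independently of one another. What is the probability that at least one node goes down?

0.585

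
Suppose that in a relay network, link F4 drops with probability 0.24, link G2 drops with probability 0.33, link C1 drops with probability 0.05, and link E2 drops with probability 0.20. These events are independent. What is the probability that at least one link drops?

0.613008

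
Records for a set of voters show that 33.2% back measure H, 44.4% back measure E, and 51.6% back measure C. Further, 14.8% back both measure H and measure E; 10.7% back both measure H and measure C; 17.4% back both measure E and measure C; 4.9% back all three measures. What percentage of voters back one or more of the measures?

91.2%

Inclusion–exclusion gives
P(union) = 33.2 + 44.4 + 51.6 − 14.8 − 10.7 − 17.4 + 4.9 = 91.2%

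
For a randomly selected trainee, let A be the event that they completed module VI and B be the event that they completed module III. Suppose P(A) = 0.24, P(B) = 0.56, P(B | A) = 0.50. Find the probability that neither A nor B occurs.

0.32

P(A ∩ B) = P(A)·P(B|A) = 0.24 × 0.50 = 0.12
P(A ∪ B) = 0.24 + 0.56 − 0.12 = 0.68
P(none) = 1 − 0.68 = 0.32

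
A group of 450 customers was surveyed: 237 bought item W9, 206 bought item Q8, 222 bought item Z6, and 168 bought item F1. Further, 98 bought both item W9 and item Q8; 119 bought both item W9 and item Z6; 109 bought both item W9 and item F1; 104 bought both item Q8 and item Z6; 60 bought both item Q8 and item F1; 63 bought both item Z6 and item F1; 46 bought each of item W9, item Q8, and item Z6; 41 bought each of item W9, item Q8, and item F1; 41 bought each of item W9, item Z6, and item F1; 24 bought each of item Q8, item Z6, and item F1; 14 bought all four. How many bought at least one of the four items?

Apply inclusion-exclusion:
|union| = 237 + 206 + 222 + 168 − 98 − 119 − 109 − 104 − 60 − 63 + 46 + 41 + 41 + 24 − 14 = 418

418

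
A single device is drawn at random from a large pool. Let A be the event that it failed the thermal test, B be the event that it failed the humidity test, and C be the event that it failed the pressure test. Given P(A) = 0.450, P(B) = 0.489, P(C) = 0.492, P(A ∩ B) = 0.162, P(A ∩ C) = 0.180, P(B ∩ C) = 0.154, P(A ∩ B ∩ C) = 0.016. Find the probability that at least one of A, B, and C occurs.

0.951

P(A ∪ B ∪ C) = 0.450 + 0.489 + 0.492 − 0.162 − 0.180 − 0.154 + 0.016 = 0.951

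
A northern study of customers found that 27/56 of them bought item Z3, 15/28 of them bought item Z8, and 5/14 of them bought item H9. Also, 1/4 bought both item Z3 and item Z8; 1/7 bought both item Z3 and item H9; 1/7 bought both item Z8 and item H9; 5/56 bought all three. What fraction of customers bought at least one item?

By inclusion-exclusion,
P(union) = 27/56 + 15/28 + 5/14 − 1/4 − 1/7 − 1/7 + 5/56 = 13/14

13/14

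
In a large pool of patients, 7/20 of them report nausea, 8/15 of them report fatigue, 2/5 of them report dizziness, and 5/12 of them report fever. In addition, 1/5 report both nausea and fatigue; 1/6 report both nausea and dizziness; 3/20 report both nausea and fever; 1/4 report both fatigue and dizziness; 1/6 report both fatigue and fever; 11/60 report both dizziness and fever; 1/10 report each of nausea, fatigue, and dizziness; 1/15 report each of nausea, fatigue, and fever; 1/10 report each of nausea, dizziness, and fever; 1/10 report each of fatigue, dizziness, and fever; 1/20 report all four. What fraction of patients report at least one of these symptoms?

9/10

By inclusion-exclusion,
P(≥1) = 7/20 + 8/15 + 2/5 + 5/12 − 1/5 − 1/6 − 3/20 − 1/4 − 1/6 − 11/60 + 1/10 + 1/15 + 1/10 + 1/10 − 1/20 = 9/10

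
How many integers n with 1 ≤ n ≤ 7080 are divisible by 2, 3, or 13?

Apply inclusion-exclusion:
3540 + 2360 + 544 − 1180 − 272 − 181 + 90 = 4901

4901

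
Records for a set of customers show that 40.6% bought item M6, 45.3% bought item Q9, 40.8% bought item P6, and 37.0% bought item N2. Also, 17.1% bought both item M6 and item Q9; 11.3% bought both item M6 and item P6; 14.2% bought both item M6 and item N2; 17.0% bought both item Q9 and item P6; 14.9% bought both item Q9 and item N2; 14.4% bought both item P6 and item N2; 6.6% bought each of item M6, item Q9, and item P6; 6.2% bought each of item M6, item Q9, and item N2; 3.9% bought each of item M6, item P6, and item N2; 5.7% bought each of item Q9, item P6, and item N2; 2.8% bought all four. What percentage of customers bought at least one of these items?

94.4%

P(at least one) = 40.6 + 45.3 + 40.8 + 37.0 − 17.1 − 11.3 − 14.2 − 17.0 − 14.9 − 14.4 + 6.6 + 6.2 + 3.9 + 5.7 − 2.8 = 94.4%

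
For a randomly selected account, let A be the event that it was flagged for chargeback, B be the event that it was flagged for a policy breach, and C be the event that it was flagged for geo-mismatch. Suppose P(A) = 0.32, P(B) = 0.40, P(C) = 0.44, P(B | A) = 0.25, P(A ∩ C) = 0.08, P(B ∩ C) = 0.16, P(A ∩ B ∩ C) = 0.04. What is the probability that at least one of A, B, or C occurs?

0.88

P(A ∩ B) = P(A)·P(B|A) = 0.32 × 0.25 = 0.08
Using inclusion–exclusion:
P(A ∪ B ∪ C) = 0.32 + 0.40 + 0.44 − 0.08 − 0.08 − 0.16 + 0.04 = 0.88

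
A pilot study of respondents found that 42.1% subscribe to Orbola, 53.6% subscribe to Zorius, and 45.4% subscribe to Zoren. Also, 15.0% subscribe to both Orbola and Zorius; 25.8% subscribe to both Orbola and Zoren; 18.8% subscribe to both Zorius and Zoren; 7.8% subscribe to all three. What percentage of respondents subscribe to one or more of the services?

By inclusion-exclusion,
P(≥1) = 42.1 + 53.6 + 45.4 − 15.0 − 25.8 − 18.8 + 7.8 = 89.3%

89.3%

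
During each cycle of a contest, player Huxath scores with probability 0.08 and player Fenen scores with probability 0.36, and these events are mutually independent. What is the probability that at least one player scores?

0.4112

P(none) = (1 − 0.08) × (1 − 0.36) = 0.92 × 0.64 = 0.5888
P(at least one) = 1 − 0.5888 = 0.4112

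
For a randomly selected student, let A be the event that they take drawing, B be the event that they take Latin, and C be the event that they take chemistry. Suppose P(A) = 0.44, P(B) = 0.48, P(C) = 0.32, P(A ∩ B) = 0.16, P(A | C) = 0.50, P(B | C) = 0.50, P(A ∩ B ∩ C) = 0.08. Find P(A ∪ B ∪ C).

P(A ∩ C) = P(C)·P(A|C) = 0.32 × 0.50 = 0.16
P(B ∩ C) = P(C)·P(B|C) = 0.32 × 0.50 = 0.16
P(A ∪ B ∪ C) = 0.44 + 0.48 + 0.32 − 0.16 − 0.16 − 0.16 + 0.08 = 0.84

0.84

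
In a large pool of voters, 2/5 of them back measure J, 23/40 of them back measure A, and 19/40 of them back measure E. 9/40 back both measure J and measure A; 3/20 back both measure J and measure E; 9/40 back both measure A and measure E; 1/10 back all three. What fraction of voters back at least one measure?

19/20

By inclusion-exclusion,
P(union) = 2/5 + 23/40 + 19/40 − 9/40 − 3/20 − 9/40 + 1/10 = 19/20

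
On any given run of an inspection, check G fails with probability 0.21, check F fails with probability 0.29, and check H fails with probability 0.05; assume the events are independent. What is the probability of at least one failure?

0.467145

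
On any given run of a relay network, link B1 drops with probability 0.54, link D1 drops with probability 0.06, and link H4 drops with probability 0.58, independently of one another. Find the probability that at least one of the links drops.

Independence gives P(none) = ∏(1 − pᵢ).
P(none) = (1 − 0.54) × (1 − 0.06) × (1 − 0.58) = 0.46 × 0.94 × 0.42 = 0.181608
P(at least one) = 1 − 0.181608 = 0.818392

0.818392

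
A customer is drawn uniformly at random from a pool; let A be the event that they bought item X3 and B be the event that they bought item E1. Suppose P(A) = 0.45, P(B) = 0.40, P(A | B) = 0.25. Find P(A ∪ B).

P(A ∩ B) = P(B)·P(A|B) = 0.40 × 0.25 = 0.10
P(A ∪ B) = 0.45 + 0.40 − 0.10 = 0.75

0.75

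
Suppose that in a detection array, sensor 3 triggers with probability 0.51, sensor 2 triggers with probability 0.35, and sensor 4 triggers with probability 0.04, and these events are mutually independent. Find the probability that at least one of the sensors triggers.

0.69424

Since the events are independent, P(none) is the product of the individual non-occurrence probabilities.
P(none) = (1 − 0.51) × (1 − 0.35) × (1 − 0.04) = 0.49 × 0.65 × 0.96 = 0.30576
P(at least one) = 1 − 0.30576 = 0.69424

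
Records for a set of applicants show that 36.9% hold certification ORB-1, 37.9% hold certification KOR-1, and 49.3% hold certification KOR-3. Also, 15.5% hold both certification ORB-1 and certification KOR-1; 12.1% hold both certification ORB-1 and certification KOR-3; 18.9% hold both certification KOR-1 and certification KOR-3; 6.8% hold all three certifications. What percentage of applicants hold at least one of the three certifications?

84.4%

By inclusion–exclusion:
P(≥1) = 36.9 + 37.9 + 49.3 − 15.5 − 12.1 − 18.9 + 6.8 = 84.4%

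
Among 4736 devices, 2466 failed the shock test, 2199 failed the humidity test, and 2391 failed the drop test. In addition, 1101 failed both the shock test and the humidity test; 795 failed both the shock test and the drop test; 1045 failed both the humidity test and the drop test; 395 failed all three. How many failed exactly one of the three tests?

By inclusion–exclusion (exactly-one form):
|exactly one| = 2466 + 2199 + 2391 − 2·1101 − 2·795 − 2·1045 + 3·395 = 2359

2359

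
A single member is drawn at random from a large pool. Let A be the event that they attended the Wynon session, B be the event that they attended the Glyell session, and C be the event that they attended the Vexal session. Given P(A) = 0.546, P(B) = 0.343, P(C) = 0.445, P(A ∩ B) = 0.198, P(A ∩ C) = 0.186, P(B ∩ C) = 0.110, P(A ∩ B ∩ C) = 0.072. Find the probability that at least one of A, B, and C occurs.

0.912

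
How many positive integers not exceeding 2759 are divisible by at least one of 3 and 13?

Apply inclusion-exclusion:
919 + 212 − 70 = 1061

1061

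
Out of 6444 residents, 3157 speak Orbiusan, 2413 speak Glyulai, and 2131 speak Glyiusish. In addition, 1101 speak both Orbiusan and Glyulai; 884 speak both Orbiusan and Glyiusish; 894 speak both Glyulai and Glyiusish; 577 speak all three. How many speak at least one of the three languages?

|union| = 3157 + 2413 + 2131 − 1101 − 884 − 894 + 577 = 5399

5399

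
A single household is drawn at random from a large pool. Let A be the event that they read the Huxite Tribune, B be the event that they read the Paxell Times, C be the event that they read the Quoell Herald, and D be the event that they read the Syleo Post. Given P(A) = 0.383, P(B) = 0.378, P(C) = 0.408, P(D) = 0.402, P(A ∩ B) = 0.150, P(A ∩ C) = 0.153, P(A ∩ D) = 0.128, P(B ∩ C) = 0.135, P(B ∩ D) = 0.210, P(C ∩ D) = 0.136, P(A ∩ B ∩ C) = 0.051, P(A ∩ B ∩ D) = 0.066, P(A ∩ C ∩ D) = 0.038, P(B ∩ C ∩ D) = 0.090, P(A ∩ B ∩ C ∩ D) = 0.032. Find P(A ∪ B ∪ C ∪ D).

0.872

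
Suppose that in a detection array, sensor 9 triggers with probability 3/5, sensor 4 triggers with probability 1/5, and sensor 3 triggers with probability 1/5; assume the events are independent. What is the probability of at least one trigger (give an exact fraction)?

93/125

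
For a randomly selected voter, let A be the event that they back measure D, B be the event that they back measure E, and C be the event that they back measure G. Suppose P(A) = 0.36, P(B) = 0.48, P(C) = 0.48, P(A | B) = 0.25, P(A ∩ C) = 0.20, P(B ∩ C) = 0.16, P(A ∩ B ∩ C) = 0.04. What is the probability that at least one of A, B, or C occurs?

P(A ∩ B) = P(B)·P(A|B) = 0.48 × 0.25 = 0.12
P(A ∪ B ∪ C) = 0.36 + 0.48 + 0.48 − 0.12 − 0.20 − 0.16 + 0.04 = 0.88

0.88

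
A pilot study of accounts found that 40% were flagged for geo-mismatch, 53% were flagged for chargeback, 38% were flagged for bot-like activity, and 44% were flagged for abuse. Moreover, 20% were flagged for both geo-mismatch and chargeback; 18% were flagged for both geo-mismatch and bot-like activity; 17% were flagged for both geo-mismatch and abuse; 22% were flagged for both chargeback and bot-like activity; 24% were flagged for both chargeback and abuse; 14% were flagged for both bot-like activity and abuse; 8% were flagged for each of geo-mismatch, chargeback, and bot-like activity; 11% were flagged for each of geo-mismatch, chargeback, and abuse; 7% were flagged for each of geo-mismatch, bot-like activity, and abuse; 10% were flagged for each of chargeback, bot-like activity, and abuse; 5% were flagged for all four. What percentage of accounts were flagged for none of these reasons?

9%

Using inclusion–exclusion:
P(at least one) = 40 + 53 + 38 + 44 − 20 − 18 − 17 − 22 − 24 − 14 + 8 + 11 + 7 + 10 − 5 = 91%
P(none) = 100% − 91% = 9%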